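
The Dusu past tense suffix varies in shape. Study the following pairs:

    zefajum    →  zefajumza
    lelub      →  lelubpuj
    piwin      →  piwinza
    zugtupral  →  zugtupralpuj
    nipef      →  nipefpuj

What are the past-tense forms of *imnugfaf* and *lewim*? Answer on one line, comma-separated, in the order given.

The alternation tracks the final consonant of the stem — -za when the stem ends in a nasal (*zefajum*, *piwin*); -puj when the stem ends in a non-nasal consonant (*lelub*, *zugtupral*, *nipef*).
*imnugfaf*: final consonant = /f/, non-nasal → -puj → *imnugfafpuj*.
*lewim*: final consonant = /m/, a nasal → -za → *lewimza*.

imnugfafpuj, lewimza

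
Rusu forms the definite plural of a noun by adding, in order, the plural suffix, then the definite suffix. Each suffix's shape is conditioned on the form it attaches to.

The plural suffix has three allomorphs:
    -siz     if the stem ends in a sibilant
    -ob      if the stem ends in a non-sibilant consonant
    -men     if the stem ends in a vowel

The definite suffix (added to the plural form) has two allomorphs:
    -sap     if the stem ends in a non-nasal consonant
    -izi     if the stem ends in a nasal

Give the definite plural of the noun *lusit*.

lusitobsap

The final sound of *lusit* is /t/, which is a non-sibilant consonant, so the plural suffix is -ob, giving *lusitob*.
The plural form *lusitob*: final consonant = /b/, non-nasal → -sap → *lusitobsap*.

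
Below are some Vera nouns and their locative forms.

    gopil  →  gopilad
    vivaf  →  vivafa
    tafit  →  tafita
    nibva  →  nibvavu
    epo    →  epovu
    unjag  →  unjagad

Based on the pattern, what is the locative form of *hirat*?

The pattern is voicing of the final sound: -a when the stem ends in a voiceless consonant (*vivaf*, *tafit*); -ad when the stem ends in a voiced consonant (*gopil*, *unjag*); -vu when the stem ends in a vowel (*nibva*, *epo*).
*hirat*: final sound = /t/, a voiceless consonant → -a → *hirata*.

hirata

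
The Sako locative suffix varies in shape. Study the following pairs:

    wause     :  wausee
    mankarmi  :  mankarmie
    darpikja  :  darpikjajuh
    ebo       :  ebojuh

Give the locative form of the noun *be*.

The alternation tracks the last vowel of the stem — -e when the last vowel of the stem is a front vowel (*wause*, *mankarmi*); -juh when the last vowel of the stem is a back vowel (*darpikja*, *ebo*).
*be*: last vowel = /e/, a front vowel → -e → *bee*.

bee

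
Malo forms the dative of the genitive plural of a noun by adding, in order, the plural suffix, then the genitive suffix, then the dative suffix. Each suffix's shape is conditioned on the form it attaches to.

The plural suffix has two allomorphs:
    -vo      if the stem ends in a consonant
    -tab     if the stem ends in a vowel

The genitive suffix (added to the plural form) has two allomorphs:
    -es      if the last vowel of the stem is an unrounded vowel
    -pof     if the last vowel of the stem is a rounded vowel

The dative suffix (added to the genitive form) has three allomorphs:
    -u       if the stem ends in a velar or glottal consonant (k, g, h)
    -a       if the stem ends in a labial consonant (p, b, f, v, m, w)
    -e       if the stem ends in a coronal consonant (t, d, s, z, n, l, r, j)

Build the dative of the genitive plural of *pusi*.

Since the final sound of *pusi* is /i/ (a vowel), it takes -tab, giving *pusitab*.
The plural form *pusitab*: last vowel = /a/, an unrounded vowel → -es → *pusitabes*.
The genitive form *pusitabes* — final consonant /s/ (coronal) → -e → *pusitabese*.

pusitabese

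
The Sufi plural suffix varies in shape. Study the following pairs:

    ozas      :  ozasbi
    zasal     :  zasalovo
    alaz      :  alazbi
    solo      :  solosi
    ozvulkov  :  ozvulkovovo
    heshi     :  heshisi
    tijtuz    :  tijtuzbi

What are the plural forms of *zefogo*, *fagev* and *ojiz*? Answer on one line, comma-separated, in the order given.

zefogosi, fagevovo, ojizbi

The suffix is conditioned by the final sound: -bi when the stem ends in a sibilant (*ozas*, *alaz*, *tijtuz*); -ovo when the stem ends in a non-sibilant consonant (*zasal*, *ozvulkov*); -si when the stem ends in a vowel (*solo*, *heshi*).
*zefogo*: final sound = /o/, a vowel → -si → *zefogosi*.
*fagev*: final sound = /v/, a non-sibilant consonant → -ovo → *fagevovo*.
The final sound of *ojiz* is /z/, which is a sibilant, so the suffix is -bi, giving *ojizbi*.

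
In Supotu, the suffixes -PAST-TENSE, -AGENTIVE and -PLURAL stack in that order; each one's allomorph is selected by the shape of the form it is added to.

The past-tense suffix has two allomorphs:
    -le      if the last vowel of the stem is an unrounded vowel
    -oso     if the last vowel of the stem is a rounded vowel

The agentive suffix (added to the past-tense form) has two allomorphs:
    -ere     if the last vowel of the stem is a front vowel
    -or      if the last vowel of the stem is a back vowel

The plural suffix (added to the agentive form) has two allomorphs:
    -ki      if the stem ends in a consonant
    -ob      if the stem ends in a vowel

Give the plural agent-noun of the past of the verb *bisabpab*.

bisabpableereob

*bisabpab*: last vowel = /a/, an unrounded vowel → -le → *bisabpable*.
Since the last vowel of the past-tense form *bisabpable* is /e/ (a front vowel), it takes -ere, giving *bisabpableere*.
The final sound of the agentive form *bisabpableere* is /e/, which is a vowel, so the plural suffix is -ob, giving *bisabpableereob*.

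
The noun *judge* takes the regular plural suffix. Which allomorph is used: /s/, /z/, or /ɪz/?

/ɪz/

The stem *judge* ends in a sibilant (/s, z, ʃ, ʒ, tʃ, dʒ/).
The plural suffix surfaces as /ɪz/ after sibilants, /s/ after other voiceless consonants, and /z/ after other voiced sounds.
So the plural -s on *judge* is pronounced /ɪz/.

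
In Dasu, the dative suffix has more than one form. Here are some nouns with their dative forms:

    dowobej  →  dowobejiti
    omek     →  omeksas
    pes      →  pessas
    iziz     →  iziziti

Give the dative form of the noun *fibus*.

fibussas

The alternation tracks the final consonant of the stem — -sas when the stem ends in a voiceless consonant (*omek*, *pes*); -iti when the stem ends in a voiced consonant (*dowobej*, *iziz*).
Since the final consonant of *fibus* is /s/ (voiceless), it takes -sas, giving *fibussas*.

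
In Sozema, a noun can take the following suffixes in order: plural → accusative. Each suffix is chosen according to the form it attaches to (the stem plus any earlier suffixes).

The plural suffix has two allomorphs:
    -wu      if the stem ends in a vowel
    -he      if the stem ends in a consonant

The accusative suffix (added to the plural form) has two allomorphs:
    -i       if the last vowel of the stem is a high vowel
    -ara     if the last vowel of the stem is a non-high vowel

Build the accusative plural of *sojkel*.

sojkelheara

Since the final sound of *sojkel* is /l/ (a consonant), it takes -he, giving *sojkelhe*.
The plural form *sojkelhe*: last vowel = /e/, a non-high vowel → -ara → *sojkelheara*.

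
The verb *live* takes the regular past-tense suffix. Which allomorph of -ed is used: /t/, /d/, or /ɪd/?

The stem *live* ends in a voiced sound other than /d/.
The -ed suffix is realized as /ɪd/ after /t, d/; as /t/ after other voiceless consonants; and as /d/ after other voiced sounds.
So -ed on *live* is pronounced /d/.

/d/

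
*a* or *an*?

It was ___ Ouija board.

a

The indefinite article is chosen by the initial *sound* of the following word, not its spelling.
*Ouija* begins with the sound /wiː/ (pronounced /ˈwiːdʒə/) — a consonant sound.
So the article is *a*: It was a Ouija board.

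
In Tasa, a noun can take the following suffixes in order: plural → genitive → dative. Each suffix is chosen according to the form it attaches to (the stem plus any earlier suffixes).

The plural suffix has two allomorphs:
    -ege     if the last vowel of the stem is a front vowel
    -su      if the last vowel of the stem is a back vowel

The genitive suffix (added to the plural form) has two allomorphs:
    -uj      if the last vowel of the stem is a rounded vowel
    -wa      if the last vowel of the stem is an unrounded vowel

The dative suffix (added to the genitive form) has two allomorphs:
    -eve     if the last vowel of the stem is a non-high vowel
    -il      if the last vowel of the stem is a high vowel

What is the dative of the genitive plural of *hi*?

*hi* — last vowel /i/ (a front vowel) → -ege → *hiege*.
Since the last vowel of the plural form *hiege* is /e/ (an unrounded vowel), it takes -wa, giving *hiegewa*.
The genitive form *hiegewa* — last vowel /a/ (a non-high vowel) → -eve → *hiegewaeve*.

hiegewaeve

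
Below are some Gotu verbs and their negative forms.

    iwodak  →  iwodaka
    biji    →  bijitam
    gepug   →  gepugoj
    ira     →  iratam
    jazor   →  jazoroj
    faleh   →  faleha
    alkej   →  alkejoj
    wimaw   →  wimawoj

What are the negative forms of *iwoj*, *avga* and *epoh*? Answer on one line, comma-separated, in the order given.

iwojoj, avgatam, epoha

The pattern is voicing of the final sound: -a when the stem ends in a voiceless consonant (*iwodak*, *faleh*); -oj when the stem ends in a voiced consonant (*gepug*, *jazor*, *alkej*, *wimaw*); -tam when the stem ends in a vowel (*biji*, *ira*).
The final sound of *iwoj* is /j/, which is a voiced consonant, so the suffix is -oj, giving *iwojoj*.
*avga* — final sound /a/ (a vowel) → -tam → *avgatam*.
*epoh*: final sound = /h/, a voiceless consonant → -a → *epoha*.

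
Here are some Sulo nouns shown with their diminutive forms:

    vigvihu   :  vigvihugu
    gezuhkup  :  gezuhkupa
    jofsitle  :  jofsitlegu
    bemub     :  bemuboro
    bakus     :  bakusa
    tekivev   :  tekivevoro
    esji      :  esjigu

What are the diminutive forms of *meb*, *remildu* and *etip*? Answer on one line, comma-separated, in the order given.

Looking at the final sound of each stem: -a when the stem ends in a voiceless consonant (*gezuhkup*, *bakus*); -oro when the stem ends in a voiced consonant (*bemub*, *tekivev*); -gu when the stem ends in a vowel (*vigvihu*, *jofsitle*, *esji*).
*meb* — final sound /b/ (a voiced consonant) → -oro → *meboro*.
*remildu* — final sound /u/ (a vowel) → -gu → *remildugu*.
The final sound of *etip* is /p/, which is a voiceless consonant, so the suffix is -a, giving *etipa*.

meboro, remildugu, etipa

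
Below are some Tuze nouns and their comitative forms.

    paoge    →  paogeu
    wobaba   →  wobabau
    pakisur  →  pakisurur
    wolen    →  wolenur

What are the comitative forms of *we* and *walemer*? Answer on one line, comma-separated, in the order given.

weu, walemerur

The suffix is conditioned by the final sound: -ur when the stem ends in a consonant (*pakisur*, *wolen*); -u when the stem ends in a vowel (*paoge*, *wobaba*).
*we* — final sound /e/ (a vowel) → -u → *weu*.
*walemer*: final sound = /r/, a consonant → -ur → *walemerur*.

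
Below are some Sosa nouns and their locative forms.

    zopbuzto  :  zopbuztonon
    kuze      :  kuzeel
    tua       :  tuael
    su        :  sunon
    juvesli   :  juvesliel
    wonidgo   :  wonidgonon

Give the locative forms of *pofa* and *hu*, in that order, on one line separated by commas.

pofael, hunon

Looking at the last vowel of each stem: -non when the last vowel of the stem is a rounded vowel (*zopbuzto*, *su*, *wonidgo*); -el when the last vowel of the stem is an unrounded vowel (*kuze*, *tua*, *juvesli*).
The last vowel of *pofa* is /a/, which is an unrounded vowel, so the suffix is -el, giving *pofael*.
The last vowel of *hu* is /u/, which is a rounded vowel, so the suffix is -non, giving *hunon*.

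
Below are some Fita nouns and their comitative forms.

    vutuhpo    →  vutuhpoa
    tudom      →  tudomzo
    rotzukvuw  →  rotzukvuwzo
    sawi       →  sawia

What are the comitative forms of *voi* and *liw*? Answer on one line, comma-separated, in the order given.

voia, liwzo

The pattern is consonant vs. vowel: -zo when the stem ends in a consonant (*tudom*, *rotzukvuw*); -a when the stem ends in a vowel (*vutuhpo*, *sawi*).
*voi*: final sound = /i/, a vowel → -a → *voia*.
*liw* — final sound /w/ (a consonant) → -zo → *liwzo*.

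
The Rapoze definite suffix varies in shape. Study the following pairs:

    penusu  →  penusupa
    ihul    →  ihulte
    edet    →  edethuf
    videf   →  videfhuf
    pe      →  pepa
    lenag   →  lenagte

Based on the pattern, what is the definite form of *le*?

The pattern is voicing of the final sound: -huf when the stem ends in a voiceless consonant (*edet*, *videf*); -te when the stem ends in a voiced consonant (*ihul*, *lenag*); -pa when the stem ends in a vowel (*penusu*, *pe*).
Since the final sound of *le* is /e/ (a vowel), it takes -pa, giving *lepa*.

lepa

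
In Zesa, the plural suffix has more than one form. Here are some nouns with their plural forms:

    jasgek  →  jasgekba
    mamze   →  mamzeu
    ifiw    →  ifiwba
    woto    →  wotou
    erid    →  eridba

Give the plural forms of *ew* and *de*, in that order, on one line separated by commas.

Looking at the final sound of each stem: -ba when the stem ends in a consonant (*jasgek*, *ifiw*, *erid*); -u when the stem ends in a vowel (*mamze*, *woto*).
Since the final sound of *ew* is /w/ (a consonant), it takes -ba, giving *ewba*.
*de* — final sound /e/ (a vowel) → -u → *deu*.

ewba, deu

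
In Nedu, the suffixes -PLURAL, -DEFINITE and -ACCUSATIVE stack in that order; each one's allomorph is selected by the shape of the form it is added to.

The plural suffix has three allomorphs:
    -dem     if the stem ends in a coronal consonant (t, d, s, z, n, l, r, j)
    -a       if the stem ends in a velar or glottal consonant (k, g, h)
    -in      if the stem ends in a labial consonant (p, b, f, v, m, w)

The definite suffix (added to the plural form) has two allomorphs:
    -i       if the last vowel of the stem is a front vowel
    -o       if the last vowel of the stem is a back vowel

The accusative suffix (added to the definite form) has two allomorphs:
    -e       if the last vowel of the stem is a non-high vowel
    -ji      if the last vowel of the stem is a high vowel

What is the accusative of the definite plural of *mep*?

*mep*: final consonant = /p/, labial → -in → *mepin*.
The plural form *mepin*: last vowel = /i/, a front vowel → -i → *mepini*.
The definite form *mepini*: last vowel = /i/, a high vowel → -ji → *mepiniji*.

mepiniji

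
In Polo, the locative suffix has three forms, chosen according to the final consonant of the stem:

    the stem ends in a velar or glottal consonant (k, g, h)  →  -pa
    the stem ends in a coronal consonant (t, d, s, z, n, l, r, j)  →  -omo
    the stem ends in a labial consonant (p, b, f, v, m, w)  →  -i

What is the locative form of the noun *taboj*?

*taboj* — final consonant /j/ (coronal) → -omo → *tabojomo*.

tabojomo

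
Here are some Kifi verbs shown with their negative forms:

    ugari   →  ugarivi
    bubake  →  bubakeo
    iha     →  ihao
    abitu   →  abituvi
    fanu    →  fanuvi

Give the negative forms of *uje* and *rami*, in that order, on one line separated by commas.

ujeo, ramivi

The alternation tracks the last vowel of the stem — -vi when the last vowel of the stem is a high vowel (*ugari*, *abitu*, *fanu*); -o when the last vowel of the stem is a non-high vowel (*bubake*, *iha*).
Since the last vowel of *uje* is /e/ (a non-high vowel), it takes -o, giving *ujeo*.
The last vowel of *rami* is /i/, which is a high vowel, so the suffix is -vi, giving *ramivi*.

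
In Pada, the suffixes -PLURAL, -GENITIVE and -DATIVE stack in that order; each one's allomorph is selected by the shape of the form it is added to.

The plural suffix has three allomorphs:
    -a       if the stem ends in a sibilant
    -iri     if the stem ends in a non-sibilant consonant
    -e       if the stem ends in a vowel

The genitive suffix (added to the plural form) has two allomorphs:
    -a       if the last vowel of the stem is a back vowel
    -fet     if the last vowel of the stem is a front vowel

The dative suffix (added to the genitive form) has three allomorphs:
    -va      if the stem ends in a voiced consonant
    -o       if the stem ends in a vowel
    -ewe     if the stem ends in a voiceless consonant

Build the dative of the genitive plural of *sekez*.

sekezaao

The final sound of *sekez* is /z/, which is a sibilant, so the plural suffix is -a, giving *sekeza*.
The plural form *sekeza*: last vowel = /a/, a back vowel → -a → *sekezaa*.
Since the final sound of the genitive form *sekezaa* is /a/ (a vowel), it takes -o, giving *sekezaao*.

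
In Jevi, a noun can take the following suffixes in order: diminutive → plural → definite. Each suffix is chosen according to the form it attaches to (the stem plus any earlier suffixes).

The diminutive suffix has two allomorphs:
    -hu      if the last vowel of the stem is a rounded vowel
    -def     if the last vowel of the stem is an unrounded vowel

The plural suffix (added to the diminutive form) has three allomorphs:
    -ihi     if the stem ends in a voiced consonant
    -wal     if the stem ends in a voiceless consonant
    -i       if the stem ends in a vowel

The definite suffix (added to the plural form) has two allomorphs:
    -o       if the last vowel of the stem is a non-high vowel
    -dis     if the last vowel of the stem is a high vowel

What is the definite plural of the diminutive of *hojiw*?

hojiwdefwalo

The last vowel of *hojiw* is /i/, which is an unrounded vowel, so the diminutive suffix is -def, giving *hojiwdef*.
The diminutive form *hojiwdef* — final sound /f/ (a voiceless consonant) → -wal → *hojiwdefwal*.
The last vowel of the plural form *hojiwdefwal* is /a/, which is a non-high vowel, so the definite suffix is -o, giving *hojiwdefwalo*.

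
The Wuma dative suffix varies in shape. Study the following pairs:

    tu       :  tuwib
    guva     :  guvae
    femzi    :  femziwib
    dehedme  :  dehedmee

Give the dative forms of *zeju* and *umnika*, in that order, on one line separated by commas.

zejuwib, umnikae

Looking at the last vowel of each stem: -wib when the last vowel of the stem is a high vowel (*tu*, *femzi*); -e when the last vowel of the stem is a non-high vowel (*guva*, *dehedme*).
*zeju*: last vowel = /u/, a high vowel → -wib → *zejuwib*.
*umnika* — last vowel /a/ (a non-high vowel) → -e → *umnikae*.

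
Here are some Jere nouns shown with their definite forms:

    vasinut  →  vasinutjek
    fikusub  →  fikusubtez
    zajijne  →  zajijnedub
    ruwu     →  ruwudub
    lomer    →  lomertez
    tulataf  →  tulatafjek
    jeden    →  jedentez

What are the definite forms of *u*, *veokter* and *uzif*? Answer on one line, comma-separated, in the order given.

Looking at the final sound of each stem: -jek when the stem ends in a voiceless consonant (*vasinut*, *tulataf*); -tez when the stem ends in a voiced consonant (*fikusub*, *lomer*, *jeden*); -dub when the stem ends in a vowel (*zajijne*, *ruwu*).
The final sound of *u* is /u/, which is a vowel, so the suffix is -dub, giving *udub*.
*veokter* — final sound /r/ (a voiced consonant) → -tez → *veoktertez*.
*uzif* — final sound /f/ (a voiceless consonant) → -jek → *uzifjek*.

udub, veoktertez, uzifjek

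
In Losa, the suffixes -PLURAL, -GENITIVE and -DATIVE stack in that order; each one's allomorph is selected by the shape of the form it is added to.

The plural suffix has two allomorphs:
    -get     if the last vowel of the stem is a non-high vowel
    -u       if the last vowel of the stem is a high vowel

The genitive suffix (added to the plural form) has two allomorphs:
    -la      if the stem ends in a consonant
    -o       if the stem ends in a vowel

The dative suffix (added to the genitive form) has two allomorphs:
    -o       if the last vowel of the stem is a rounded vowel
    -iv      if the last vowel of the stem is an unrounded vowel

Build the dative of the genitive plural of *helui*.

heluiuoo

The last vowel of *helui* is /i/, which is a high vowel, so the plural suffix is -u, giving *heluiu*.
The plural form *heluiu* — final sound /u/ (a vowel) → -o → *heluiuo*.
The genitive form *heluiuo* — last vowel /o/ (a rounded vowel) → -o → *heluiuoo*.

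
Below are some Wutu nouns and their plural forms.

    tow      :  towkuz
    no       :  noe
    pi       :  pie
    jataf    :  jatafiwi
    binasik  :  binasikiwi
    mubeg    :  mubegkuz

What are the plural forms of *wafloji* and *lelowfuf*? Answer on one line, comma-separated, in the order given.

waflojie, lelowfufiwi

Looking at the final sound of each stem: -iwi when the stem ends in a voiceless consonant (*jataf*, *binasik*); -kuz when the stem ends in a voiced consonant (*tow*, *mubeg*); -e when the stem ends in a vowel (*no*, *pi*).
*wafloji* — final sound /i/ (a vowel) → -e → *waflojie*.
*lelowfuf*: final sound = /f/, a voiceless consonant → -iwi → *lelowfufiwi*.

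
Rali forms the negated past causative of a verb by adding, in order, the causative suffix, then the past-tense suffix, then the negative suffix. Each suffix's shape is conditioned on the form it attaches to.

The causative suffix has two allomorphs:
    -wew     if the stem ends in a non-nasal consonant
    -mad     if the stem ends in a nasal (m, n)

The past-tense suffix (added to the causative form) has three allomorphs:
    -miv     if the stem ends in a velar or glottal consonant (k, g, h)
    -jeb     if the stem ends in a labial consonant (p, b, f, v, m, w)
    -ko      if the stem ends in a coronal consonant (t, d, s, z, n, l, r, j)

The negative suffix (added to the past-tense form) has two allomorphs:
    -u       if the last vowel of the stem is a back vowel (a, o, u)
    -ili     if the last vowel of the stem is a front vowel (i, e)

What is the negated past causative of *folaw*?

*folaw* — final consonant /w/ (non-nasal) → -wew → *folawwew*.
The causative form *folawwew*: final consonant = /w/, labial → -jeb → *folawwewjeb*.
The last vowel of the past-tense form *folawwewjeb* is /e/, which is a front vowel, so the negative suffix is -ili, giving *folawwewjebili*.

folawwewjebili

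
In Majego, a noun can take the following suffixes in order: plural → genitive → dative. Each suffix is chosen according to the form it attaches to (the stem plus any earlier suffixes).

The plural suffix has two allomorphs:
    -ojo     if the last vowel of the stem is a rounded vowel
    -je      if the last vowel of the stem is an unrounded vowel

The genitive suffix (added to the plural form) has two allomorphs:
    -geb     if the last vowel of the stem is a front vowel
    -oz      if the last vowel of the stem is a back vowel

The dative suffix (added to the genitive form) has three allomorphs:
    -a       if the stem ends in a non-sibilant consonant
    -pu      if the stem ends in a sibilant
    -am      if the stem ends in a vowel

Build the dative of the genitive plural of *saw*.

sawjegeba

*saw* — last vowel /a/ (an unrounded vowel) → -je → *sawje*.
The last vowel of the plural form *sawje* is /e/, which is a front vowel, so the genitive suffix is -geb, giving *sawjegeb*.
The genitive form *sawjegeb* — final sound /b/ (a non-sibilant consonant) → -a → *sawjegeba*.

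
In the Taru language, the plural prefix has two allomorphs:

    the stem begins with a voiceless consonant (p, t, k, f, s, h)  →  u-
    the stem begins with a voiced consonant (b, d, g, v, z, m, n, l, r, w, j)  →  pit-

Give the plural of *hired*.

*hired* — first consonant /h/ (voiceless) → u- → *uhired*.

uhired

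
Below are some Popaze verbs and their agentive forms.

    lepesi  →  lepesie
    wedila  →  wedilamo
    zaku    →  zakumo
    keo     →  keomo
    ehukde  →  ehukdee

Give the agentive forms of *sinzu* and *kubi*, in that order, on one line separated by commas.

sinzumo, kubie

The pattern is front/back vowel harmony: -e when the last vowel of the stem is a front vowel (*lepesi*, *ehukde*); -mo when the last vowel of the stem is a back vowel (*wedila*, *zaku*, *keo*).
*sinzu* — last vowel /u/ (a back vowel) → -mo → *sinzumo*.
Since the last vowel of *kubi* is /i/ (a front vowel), it takes -e, giving *kubie*.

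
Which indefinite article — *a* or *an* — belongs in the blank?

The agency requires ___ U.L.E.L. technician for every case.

The indefinite article is chosen by the initial *sound* of the following word, not its spelling.
The initialism *U.L.E.L.* is read letter by letter; the first letter, U, is pronounced /juː/, which begins with a consonant sound.
So the article is *a*: The agency requires a U.L.E.L. technician for every case.

a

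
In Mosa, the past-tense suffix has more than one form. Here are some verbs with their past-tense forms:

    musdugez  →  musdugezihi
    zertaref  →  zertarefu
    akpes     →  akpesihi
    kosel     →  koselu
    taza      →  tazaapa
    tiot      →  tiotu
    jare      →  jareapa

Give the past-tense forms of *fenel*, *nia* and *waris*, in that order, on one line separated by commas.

The alternation tracks the final sound of the stem — -ihi when the stem ends in a sibilant (*musdugez*, *akpes*); -u when the stem ends in a non-sibilant consonant (*zertaref*, *kosel*, *tiot*); -apa when the stem ends in a vowel (*taza*, *jare*).
Since the final sound of *fenel* is /l/ (a non-sibilant consonant), it takes -u, giving *fenelu*.
*nia*: final sound = /a/, a vowel → -apa → *niaapa*.
The final sound of *waris* is /s/, which is a sibilant, so the suffix is -ihi, giving *warisihi*.

fenelu, niaapa, warisihi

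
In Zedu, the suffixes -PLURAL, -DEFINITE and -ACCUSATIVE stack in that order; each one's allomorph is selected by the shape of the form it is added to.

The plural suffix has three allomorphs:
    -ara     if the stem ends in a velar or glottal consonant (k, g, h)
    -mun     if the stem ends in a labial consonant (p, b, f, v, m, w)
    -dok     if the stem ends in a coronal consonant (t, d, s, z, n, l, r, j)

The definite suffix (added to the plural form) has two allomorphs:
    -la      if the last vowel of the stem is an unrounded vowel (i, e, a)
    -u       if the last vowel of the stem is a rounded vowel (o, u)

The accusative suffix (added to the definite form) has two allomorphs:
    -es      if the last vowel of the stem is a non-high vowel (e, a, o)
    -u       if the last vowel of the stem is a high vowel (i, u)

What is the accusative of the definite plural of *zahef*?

zahefmunuu

*zahef*: final consonant = /f/, labial → -mun → *zahefmun*.
Since the last vowel of the plural form *zahefmun* is /u/ (a rounded vowel), it takes -u, giving *zahefmunu*.
The last vowel of the definite form *zahefmunu* is /u/, which is a high vowel, so the accusative suffix is -u, giving *zahefmunuu*.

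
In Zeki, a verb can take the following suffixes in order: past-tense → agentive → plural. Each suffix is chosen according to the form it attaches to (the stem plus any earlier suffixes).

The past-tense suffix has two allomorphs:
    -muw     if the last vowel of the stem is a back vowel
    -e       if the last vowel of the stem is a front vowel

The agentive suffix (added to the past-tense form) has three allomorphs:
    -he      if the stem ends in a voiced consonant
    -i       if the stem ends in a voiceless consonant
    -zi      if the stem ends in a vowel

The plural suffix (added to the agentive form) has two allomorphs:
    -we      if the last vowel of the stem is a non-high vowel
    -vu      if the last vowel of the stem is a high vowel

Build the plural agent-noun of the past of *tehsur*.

tehsurmuwhewe

Since the last vowel of *tehsur* is /u/ (a back vowel), it takes -muw, giving *tehsurmuw*.
Since the final sound of the past-tense form *tehsurmuw* is /w/ (a voiced consonant), it takes -he, giving *tehsurmuwhe*.
The last vowel of the agentive form *tehsurmuwhe* is /e/, which is a non-high vowel, so the plural suffix is -we, giving *tehsurmuwhewe*.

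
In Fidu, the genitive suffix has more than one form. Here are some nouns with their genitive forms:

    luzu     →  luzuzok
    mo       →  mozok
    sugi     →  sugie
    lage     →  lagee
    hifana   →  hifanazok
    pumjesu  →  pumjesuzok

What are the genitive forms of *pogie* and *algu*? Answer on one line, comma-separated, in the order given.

pogiee, alguzok

The suffix is conditioned by the last vowel: -e when the last vowel of the stem is a front vowel (*sugi*, *lage*); -zok when the last vowel of the stem is a back vowel (*luzu*, *mo*, *hifana*, *pumjesu*).
*pogie*: last vowel = /e/, a front vowel → -e → *pogiee*.
*algu* — last vowel /u/ (a back vowel) → -zok → *alguzok*.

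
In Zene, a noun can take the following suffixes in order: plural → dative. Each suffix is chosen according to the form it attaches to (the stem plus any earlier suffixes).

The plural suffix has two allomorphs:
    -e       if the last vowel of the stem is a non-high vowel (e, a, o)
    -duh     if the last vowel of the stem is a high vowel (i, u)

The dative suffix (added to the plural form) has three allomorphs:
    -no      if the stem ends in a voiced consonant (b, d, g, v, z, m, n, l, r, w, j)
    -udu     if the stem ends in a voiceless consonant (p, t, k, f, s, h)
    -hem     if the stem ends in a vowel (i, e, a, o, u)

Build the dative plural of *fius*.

*fius* — last vowel /u/ (a high vowel) → -duh → *fiusduh*.
The plural form *fiusduh*: final sound = /h/, a voiceless consonant → -udu → *fiusduhudu*.

fiusduhudu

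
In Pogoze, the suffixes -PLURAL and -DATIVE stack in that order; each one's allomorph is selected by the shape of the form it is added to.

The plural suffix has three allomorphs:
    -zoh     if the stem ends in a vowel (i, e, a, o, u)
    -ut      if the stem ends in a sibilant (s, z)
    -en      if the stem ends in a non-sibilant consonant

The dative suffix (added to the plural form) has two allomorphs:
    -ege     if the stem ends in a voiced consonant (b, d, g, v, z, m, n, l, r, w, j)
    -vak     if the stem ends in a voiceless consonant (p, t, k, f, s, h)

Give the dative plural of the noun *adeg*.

adegenege

*adeg*: final sound = /g/, a non-sibilant consonant → -en → *adegen*.
Since the final consonant of the plural form *adegen* is /n/ (voiced), it takes -ege, giving *adegenege*.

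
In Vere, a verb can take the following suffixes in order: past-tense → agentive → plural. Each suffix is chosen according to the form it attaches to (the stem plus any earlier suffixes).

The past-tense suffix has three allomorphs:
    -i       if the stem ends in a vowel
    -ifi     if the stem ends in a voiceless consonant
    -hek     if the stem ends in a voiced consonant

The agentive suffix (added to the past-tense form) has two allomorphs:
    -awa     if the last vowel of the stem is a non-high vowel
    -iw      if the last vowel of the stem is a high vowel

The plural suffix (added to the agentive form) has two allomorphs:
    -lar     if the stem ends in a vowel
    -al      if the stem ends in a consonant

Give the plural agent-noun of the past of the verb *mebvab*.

mebvabhekawalar

Since the final sound of *mebvab* is /b/ (a voiced consonant), it takes -hek, giving *mebvabhek*.
The past-tense form *mebvabhek*: last vowel = /e/, a non-high vowel → -awa → *mebvabhekawa*.
The agentive form *mebvabhekawa* — final sound /a/ (a vowel) → -lar → *mebvabhekawalar*.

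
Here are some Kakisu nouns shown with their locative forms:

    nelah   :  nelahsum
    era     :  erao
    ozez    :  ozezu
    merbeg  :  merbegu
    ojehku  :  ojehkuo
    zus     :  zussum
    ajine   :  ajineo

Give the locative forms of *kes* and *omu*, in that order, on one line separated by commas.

Looking at the final sound of each stem: -sum when the stem ends in a voiceless consonant (*nelah*, *zus*); -u when the stem ends in a voiced consonant (*ozez*, *merbeg*); -o when the stem ends in a vowel (*era*, *ojehku*, *ajine*).
Since the final sound of *kes* is /s/ (a voiceless consonant), it takes -sum, giving *kessum*.
*omu* — final sound /u/ (a vowel) → -o → *omuo*.

kessum, omuo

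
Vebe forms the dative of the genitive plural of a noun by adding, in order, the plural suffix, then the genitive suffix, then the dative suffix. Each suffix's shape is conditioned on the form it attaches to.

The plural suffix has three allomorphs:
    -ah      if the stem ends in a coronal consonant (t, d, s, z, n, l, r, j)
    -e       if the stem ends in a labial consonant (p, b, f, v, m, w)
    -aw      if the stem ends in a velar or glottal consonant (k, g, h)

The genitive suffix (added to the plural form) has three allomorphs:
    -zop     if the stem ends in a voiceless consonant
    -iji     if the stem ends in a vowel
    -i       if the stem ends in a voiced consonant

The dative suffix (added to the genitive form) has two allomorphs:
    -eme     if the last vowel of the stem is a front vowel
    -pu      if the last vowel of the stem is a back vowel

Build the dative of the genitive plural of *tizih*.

tizihawieme

*tizih* — final consonant /h/ (velar/glottal) → -aw → *tizihaw*.
The plural form *tizihaw* — final sound /w/ (a voiced consonant) → -i → *tizihawi*.
The last vowel of the genitive form *tizihawi* is /i/, which is a front vowel, so the dative suffix is -eme, giving *tizihawieme*.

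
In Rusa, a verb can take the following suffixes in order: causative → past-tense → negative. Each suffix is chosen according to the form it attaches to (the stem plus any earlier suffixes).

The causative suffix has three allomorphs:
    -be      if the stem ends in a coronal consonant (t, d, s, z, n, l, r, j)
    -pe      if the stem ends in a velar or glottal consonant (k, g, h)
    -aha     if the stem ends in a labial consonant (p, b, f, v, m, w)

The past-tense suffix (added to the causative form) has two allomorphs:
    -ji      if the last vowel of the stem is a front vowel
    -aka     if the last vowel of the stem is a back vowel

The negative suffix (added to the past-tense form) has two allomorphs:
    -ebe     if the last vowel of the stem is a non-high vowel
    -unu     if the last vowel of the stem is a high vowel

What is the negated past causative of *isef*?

isefahaakaebe

*isef*: final consonant = /f/, labial → -aha → *isefaha*.
The last vowel of the causative form *isefaha* is /a/, which is a back vowel, so the past-tense suffix is -aka, giving *isefahaaka*.
The last vowel of the past-tense form *isefahaaka* is /a/, which is a non-high vowel, so the negative suffix is -ebe, giving *isefahaakaebe*.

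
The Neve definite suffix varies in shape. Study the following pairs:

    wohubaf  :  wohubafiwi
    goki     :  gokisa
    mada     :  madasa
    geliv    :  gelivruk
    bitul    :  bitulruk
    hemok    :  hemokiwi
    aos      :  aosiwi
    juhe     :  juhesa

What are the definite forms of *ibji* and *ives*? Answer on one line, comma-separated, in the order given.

The alternation tracks the final sound of the stem — -iwi when the stem ends in a voiceless consonant (*wohubaf*, *hemok*, *aos*); -ruk when the stem ends in a voiced consonant (*geliv*, *bitul*); -sa when the stem ends in a vowel (*goki*, *mada*, *juhe*).
Since the final sound of *ibji* is /i/ (a vowel), it takes -sa, giving *ibjisa*.
Since the final sound of *ives* is /s/ (a voiceless consonant), it takes -iwi, giving *ivesiwi*.

ibjisa, ivesiwi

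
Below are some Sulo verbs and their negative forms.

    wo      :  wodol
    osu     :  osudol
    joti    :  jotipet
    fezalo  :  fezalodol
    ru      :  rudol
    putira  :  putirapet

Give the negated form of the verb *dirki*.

dirkipet

The pattern is rounding harmony: -dol when the last vowel of the stem is a rounded vowel (*wo*, *osu*, *fezalo*, *ru*); -pet when the last vowel of the stem is an unrounded vowel (*joti*, *putira*).
The last vowel of *dirki* is /i/, which is an unrounded vowel, so the suffix is -pet, giving *dirkipet*.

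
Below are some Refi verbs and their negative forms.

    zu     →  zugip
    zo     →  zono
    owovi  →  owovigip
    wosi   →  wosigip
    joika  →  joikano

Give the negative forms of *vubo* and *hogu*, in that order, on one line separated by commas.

Looking at the last vowel of each stem: -gip when the last vowel of the stem is a high vowel (*zu*, *owovi*, *wosi*); -no when the last vowel of the stem is a non-high vowel (*zo*, *joika*).
The last vowel of *vubo* is /o/, which is a non-high vowel, so the suffix is -no, giving *vubono*.
*hogu*: last vowel = /u/, a high vowel → -gip → *hogugip*.

vubono, hogugip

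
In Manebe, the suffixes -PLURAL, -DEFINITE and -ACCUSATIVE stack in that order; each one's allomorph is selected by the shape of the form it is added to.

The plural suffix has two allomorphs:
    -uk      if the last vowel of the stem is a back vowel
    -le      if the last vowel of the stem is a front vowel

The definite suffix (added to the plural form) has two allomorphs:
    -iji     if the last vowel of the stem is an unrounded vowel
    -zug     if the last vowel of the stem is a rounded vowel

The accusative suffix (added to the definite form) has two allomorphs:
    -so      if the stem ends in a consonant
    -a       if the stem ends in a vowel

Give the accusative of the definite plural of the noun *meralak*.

meralakukzugso

Since the last vowel of *meralak* is /a/ (a back vowel), it takes -uk, giving *meralakuk*.
The last vowel of the plural form *meralakuk* is /u/, which is a rounded vowel, so the definite suffix is -zug, giving *meralakukzug*.
The final sound of the definite form *meralakukzug* is /g/, which is a consonant, so the accusative suffix is -so, giving *meralakukzugso*.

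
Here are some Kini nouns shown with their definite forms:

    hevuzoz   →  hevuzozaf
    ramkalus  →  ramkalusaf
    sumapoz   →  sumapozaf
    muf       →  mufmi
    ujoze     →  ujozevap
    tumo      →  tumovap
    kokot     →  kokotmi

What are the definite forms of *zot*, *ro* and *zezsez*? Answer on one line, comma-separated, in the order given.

zotmi, rovap, zezsezaf

The alternation tracks the final sound of the stem — -af when the stem ends in a sibilant (*hevuzoz*, *ramkalus*, *sumapoz*); -mi when the stem ends in a non-sibilant consonant (*muf*, *kokot*); -vap when the stem ends in a vowel (*ujoze*, *tumo*).
Since the final sound of *zot* is /t/ (a non-sibilant consonant), it takes -mi, giving *zotmi*.
Since the final sound of *ro* is /o/ (a vowel), it takes -vap, giving *rovap*.
Since the final sound of *zezsez* is /z/ (a sibilant), it takes -af, giving *zezsezaf*.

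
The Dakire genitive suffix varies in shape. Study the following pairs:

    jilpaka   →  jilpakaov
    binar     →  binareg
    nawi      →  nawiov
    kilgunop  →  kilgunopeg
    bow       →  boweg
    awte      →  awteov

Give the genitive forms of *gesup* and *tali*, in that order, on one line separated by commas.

Looking at the final sound of each stem: -eg when the stem ends in a consonant (*binar*, *kilgunop*, *bow*); -ov when the stem ends in a vowel (*jilpaka*, *nawi*, *awte*).
*gesup*: final sound = /p/, a consonant → -eg → *gesupeg*.
Since the final sound of *tali* is /i/ (a vowel), it takes -ov, giving *taliov*.

gesupeg, taliov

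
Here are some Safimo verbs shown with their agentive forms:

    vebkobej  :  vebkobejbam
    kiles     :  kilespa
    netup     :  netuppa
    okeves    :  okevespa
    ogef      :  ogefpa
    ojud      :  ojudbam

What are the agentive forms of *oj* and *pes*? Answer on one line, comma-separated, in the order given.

ojbam, pespa

The suffix is conditioned by the final consonant: -pa when the stem ends in a voiceless consonant (*kiles*, *netup*, *okeves*, *ogef*); -bam when the stem ends in a voiced consonant (*vebkobej*, *ojud*).
The final consonant of *oj* is /j/, which is voiced, so the suffix is -bam, giving *ojbam*.
The final consonant of *pes* is /s/, which is voiceless, so the suffix is -pa, giving *pespa*.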